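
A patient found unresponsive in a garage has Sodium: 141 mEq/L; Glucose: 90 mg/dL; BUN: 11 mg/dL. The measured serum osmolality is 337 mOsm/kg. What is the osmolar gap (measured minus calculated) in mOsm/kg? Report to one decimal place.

46.1 mOsm/kg

Calculated osmolality = 2·Na + glucose/18 + BUN/2.8
= 2·141 + 90/18 + 11/2.8
= 282 + 5 + 3.93
= 290.93 mOsm/kg ≈ 290.9 mOsm/kg
Osmolar gap = measured − calculated = 337 − 290.9 = 46.1 mOsm/kg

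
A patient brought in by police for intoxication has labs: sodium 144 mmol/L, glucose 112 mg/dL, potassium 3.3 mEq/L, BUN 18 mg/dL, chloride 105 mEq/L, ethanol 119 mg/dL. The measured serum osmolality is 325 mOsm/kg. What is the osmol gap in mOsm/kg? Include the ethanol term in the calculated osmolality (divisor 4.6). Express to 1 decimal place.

Calculated osmolality = 2·Na + glucose/18 + BUN/2.8 + ethanol/4.6
= 2·144 + 112/18 + 18/2.8 + 119/4.6
= 288 + 6.22 + 6.43 + 25.87
= 326.52 mOsm/kg ≈ 326.5 mOsm/kg
Osmolar gap = measured − calculated = 325 − 326.5 = -1.5 mOsm/kg

-1.5 mOsm/kg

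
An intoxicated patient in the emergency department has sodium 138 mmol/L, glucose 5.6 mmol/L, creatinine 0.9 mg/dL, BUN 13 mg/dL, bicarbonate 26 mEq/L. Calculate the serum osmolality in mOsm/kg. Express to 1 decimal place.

Calculated osmolality = 2·Na + glucose + BUN/2.8
= 2·138 + 5.6 + 13/2.8
= 276 + 5.60 + 4.64
= 286.24 mOsm/kg

286.2 mOsm/kg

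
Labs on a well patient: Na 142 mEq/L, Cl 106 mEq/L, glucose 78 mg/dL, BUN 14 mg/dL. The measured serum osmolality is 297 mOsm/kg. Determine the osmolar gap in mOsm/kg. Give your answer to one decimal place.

Calculated osmolality = 2·Na + glucose/18 + BUN/2.8
= 2·142 + 78/18 + 14/2.8
= 284 + 4.33 + 5
= 293.33 mOsm/kg ≈ 293.3 mOsm/kg
Osmolar gap = measured − calculated = 297 − 293.3 = 3.7 mOsm/kg

3.7 mOsm/kg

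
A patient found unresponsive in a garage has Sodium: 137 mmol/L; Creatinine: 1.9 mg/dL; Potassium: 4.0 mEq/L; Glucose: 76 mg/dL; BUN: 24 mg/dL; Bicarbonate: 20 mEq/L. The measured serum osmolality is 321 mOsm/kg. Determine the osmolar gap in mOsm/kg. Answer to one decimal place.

34.2 mOsm/kg

Calculated osmolality = 2·Na + glucose/18 + BUN/2.8
= 2·137 + 76/18 + 24/2.8
= 274 + 4.22 + 8.57
= 286.79 mOsm/kg ≈ 286.8 mOsm/kg
Osmolar gap = measured − calculated = 321 − 286.8 = 34.2 mOsm/kg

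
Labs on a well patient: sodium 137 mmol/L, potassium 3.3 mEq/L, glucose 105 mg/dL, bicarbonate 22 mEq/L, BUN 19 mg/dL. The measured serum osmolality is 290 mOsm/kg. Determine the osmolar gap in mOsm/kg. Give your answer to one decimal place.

Calculated osmolality = 2·Na + glucose/18 + BUN/2.8
= 2·137 + 105/18 + 19/2.8
= 274 + 5.83 + 6.79
= 286.62 mOsm/kg ≈ 286.6 mOsm/kg
Osmolar gap = measured − calculated = 290 − 286.6 = 3.4 mOsm/kg

3.4 mOsm/kg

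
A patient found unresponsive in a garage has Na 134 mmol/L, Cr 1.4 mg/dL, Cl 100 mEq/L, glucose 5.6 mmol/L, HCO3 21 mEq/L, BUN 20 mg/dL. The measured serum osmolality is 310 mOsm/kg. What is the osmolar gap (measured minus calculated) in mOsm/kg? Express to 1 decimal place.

29.3 mOsm/kg

Calculated osmolality = 2·Na + glucose + BUN/2.8
= 2·134 + 5.6 + 20/2.8
= 268 + 5.60 + 7.14
= 280.74 mOsm/kg ≈ 280.7 mOsm/kg
Osmolar gap = measured − calculated = 310 − 280.7 = 29.3 mOsm/kg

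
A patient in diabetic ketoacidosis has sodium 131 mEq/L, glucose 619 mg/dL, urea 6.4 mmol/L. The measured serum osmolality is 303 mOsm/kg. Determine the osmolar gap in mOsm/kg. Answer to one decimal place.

Calculated osmolality = 2·Na + glucose/18 + urea
= 2·131 + 619/18 + 6.4
= 262 + 34.39 + 6.40
= 302.79 mOsm/kg ≈ 302.8 mOsm/kg
Osmolar gap = measured − calculated = 303 − 302.8 = 0.2 mOsm/kg

0.2 mOsm/kg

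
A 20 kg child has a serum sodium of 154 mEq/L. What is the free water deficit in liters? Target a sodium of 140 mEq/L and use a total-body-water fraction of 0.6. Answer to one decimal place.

1.2 L

TBW = 0.6 · 20 = 12 L
Free water deficit = TBW · (Na/140 − 1)
= 12 · (154/140 − 1)
= 12 · 0.1
= 1.2 L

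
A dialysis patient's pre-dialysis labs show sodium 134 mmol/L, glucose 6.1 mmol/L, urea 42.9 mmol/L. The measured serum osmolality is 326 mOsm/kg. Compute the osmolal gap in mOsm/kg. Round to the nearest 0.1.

9.0 mOsm/kg

Calculated osmolality = 2·Na + glucose + urea
= 2·134 + 6.1 + 42.9
= 268 + 6.10 + 42.90
= 317 mOsm/kg ≈ 317.0 mOsm/kg
Osmolar gap = measured − calculated = 326 − 317.0 = 9.0 mOsm/kg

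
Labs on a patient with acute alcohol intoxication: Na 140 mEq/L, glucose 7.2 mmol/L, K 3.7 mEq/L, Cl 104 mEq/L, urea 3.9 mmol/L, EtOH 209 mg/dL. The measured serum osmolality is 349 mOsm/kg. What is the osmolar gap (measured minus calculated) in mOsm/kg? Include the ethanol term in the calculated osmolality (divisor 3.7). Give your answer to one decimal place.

Calculated osmolality = 2·Na + glucose + urea + ethanol/3.7
= 2·140 + 7.2 + 3.9 + 209/3.7
= 280 + 7.20 + 3.90 + 56.49
= 347.59 mOsm/kg ≈ 347.6 mOsm/kg
Osmolar gap = measured − calculated = 349 − 347.6 = 1.4 mOsm/kg

1.4 mOsm/kg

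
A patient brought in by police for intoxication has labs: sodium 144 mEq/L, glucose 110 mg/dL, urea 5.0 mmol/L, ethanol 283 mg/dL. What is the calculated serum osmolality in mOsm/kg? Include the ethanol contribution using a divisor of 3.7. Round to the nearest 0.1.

Calculated osmolality = 2·Na + glucose/18 + urea + ethanol/3.7
= 2·144 + 110/18 + 5 + 283/3.7
= 288 + 6.11 + 5 + 76.49
= 375.6 mOsm/kg

375.6 mOsm/kg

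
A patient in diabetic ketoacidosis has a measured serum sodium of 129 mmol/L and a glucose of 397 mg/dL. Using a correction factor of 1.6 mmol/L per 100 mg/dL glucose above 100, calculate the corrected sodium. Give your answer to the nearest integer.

134 mmol/L

Corrected Na = measured Na + 1.6 · (glucose − 100)/100
= 129 + 1.6 · (397 − 100)/100
= 129 + 4.8
= 133.8 mmol/L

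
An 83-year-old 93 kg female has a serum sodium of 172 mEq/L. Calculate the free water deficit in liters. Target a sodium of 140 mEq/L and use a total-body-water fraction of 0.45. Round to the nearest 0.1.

9.6 L

TBW = 0.45 · 93 = 41.85 L
Free water deficit = TBW · (Na/140 − 1)
= 41.85 · (172/140 − 1)
= 41.85 · 0.2286
= 9.57 L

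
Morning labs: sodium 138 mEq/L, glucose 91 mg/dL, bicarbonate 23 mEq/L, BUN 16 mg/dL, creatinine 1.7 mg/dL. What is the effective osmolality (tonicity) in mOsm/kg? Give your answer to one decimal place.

Effective osmolality excludes urea (freely permeant across cell membranes):
2·Na + glucose/18
= 2·138 + 91/18
= 276 + 5.06
= 281.06 mOsm/kg

281.1 mOsm/kg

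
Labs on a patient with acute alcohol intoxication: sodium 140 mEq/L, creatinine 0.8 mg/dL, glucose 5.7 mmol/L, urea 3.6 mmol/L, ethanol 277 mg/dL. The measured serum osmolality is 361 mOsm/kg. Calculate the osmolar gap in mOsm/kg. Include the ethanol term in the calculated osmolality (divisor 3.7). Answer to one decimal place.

-3.2 mOsm/kg

Calculated osmolality = 2·Na + glucose + urea + ethanol/3.7
= 2·140 + 5.7 + 3.6 + 277/3.7
= 280 + 5.70 + 3.60 + 74.86
= 364.16 mOsm/kg ≈ 364.2 mOsm/kg
Osmolar gap = measured − calculated = 361 − 364.2 = -3.2 mOsm/kg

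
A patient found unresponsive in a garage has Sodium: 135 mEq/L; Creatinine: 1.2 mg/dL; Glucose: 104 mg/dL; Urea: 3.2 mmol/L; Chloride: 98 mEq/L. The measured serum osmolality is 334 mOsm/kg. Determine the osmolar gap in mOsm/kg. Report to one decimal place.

Calculated osmolality = 2·Na + glucose/18 + urea
= 2·135 + 104/18 + 3.2
= 270 + 5.78 + 3.20
= 278.98 mOsm/kg ≈ 279.0 mOsm/kg
Osmolar gap = measured − calculated = 334 − 279.0 = 55.0 mOsm/kg

55.0 mOsm/kg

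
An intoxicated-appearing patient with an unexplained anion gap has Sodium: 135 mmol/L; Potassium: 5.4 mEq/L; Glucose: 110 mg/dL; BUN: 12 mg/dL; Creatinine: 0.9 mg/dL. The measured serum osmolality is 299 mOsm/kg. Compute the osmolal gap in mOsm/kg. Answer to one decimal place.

Calculated osmolality = 2·Na + glucose/18 + BUN/2.8
= 2·135 + 110/18 + 12/2.8
= 270 + 6.11 + 4.29
= 280.4 mOsm/kg ≈ 280.4 mOsm/kg
Osmolar gap = measured − calculated = 299 − 280.4 = 18.6 mOsm/kg

18.6 mOsm/kg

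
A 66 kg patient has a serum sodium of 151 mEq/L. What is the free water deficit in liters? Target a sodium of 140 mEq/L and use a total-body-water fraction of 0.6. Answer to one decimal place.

TBW = 0.6 · 66 = 39.6 L
Free water deficit = TBW · (Na/140 − 1)
= 39.6 · (151/140 − 1)
= 39.6 · 0.0786
= 3.11 L

3.1 L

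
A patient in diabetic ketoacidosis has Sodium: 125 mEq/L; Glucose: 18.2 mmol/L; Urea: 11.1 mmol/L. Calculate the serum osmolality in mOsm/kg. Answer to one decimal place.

279.3 mOsm/kg

Calculated osmolality = 2·Na + glucose + urea
= 2·125 + 18.2 + 11.1
= 250 + 18.20 + 11.10
= 279.3 mOsm/kg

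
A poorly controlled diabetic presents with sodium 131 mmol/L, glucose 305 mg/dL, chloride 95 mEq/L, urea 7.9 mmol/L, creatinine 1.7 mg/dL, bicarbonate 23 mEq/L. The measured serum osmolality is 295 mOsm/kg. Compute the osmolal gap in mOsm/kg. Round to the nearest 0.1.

Calculated osmolality = 2·Na + glucose/18 + urea
= 2·131 + 305/18 + 7.9
= 262 + 16.94 + 7.90
= 286.84 mOsm/kg ≈ 286.8 mOsm/kg
Osmolar gap = measured − calculated = 295 − 286.8 = 8.2 mOsm/kg

8.2 mOsm/kg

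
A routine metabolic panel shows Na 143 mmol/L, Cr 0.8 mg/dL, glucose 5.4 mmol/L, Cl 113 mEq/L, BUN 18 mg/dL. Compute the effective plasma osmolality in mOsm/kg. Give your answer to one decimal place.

Effective osmolality excludes urea (freely permeant across cell membranes):
2·Na + glucose
= 2·143 + 5.4
= 286 + 5.4
= 291.4 mOsm/kg

291.4 mOsm/kg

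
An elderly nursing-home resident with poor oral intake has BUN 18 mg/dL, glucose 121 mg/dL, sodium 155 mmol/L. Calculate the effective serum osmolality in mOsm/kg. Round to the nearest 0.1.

316.7 mOsm/kg

Effective osmolality excludes urea (freely permeant across cell membranes):
2·Na + glucose/18
= 2·155 + 121/18
= 310 + 6.72
= 316.72 mOsm/kg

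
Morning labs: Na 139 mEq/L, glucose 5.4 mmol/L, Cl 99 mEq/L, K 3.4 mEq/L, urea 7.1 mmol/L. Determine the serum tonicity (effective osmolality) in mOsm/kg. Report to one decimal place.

283.4 mOsm/kg

Effective osmolality excludes urea (freely permeant across cell membranes):
2·Na + glucose
= 2·139 + 5.4
= 278 + 5.4
= 283.4 mOsm/kg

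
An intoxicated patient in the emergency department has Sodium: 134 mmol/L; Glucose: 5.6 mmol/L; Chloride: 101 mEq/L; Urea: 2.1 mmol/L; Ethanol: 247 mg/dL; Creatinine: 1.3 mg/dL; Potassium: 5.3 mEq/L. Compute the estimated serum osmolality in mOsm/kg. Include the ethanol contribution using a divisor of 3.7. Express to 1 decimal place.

342.5 mOsm/kg

Calculated osmolality = 2·Na + glucose + urea + ethanol/3.7
= 2·134 + 5.6 + 2.1 + 247/3.7
= 268 + 5.60 + 2.10 + 66.76
= 342.46 mOsm/kg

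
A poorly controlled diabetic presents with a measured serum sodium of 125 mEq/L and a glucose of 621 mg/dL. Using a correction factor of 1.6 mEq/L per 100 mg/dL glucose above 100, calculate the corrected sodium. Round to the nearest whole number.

Corrected Na = measured Na + 1.6 · (glucose − 100)/100
= 125 + 1.6 · (621 − 100)/100
= 125 + 8.3
= 133.3 mEq/L

133 mEq/L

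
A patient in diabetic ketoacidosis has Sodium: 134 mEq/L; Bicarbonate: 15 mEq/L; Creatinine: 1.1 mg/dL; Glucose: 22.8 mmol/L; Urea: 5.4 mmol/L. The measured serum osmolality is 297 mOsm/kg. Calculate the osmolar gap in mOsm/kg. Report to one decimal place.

0.8 mOsm/kg

Calculated osmolality = 2·Na + glucose + urea
= 2·134 + 22.8 + 5.4
= 268 + 22.80 + 5.40
= 296.2 mOsm/kg ≈ 296.2 mOsm/kg
Osmolar gap = measured − calculated = 297 − 296.2 = 0.8 mOsm/kg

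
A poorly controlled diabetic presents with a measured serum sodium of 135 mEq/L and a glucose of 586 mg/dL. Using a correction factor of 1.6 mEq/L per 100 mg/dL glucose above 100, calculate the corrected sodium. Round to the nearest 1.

143 mEq/L

Corrected Na = measured Na + 1.6 · (glucose − 100)/100
= 135 + 1.6 · (586 − 100)/100
= 135 + 7.8
= 142.8 mEq/L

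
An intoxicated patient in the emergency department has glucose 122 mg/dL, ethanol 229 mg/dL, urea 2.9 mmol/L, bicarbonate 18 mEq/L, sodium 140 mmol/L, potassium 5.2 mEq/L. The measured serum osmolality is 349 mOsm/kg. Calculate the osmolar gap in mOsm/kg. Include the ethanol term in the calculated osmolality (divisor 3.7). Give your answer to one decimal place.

Calculated osmolality = 2·Na + glucose/18 + urea + ethanol/3.7
= 2·140 + 122/18 + 2.9 + 229/3.7
= 280 + 6.78 + 2.90 + 61.89
= 351.57 mOsm/kg ≈ 351.6 mOsm/kg
Osmolar gap = measured − calculated = 349 − 351.6 = -2.6 mOsm/kg

-2.6 mOsm/kg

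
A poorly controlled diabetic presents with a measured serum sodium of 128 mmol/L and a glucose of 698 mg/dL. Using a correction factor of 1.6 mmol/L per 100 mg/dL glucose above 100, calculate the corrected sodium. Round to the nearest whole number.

Corrected Na = measured Na + 1.6 · (glucose − 100)/100
= 128 + 1.6 · (698 − 100)/100
= 128 + 9.6
= 137.6 mmol/L

138 mmol/L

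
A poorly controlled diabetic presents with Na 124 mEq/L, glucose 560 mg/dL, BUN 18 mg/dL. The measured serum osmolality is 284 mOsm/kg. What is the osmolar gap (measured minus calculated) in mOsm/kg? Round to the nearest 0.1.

-1.5 mOsm/kg

Calculated osmolality = 2·Na + glucose/18 + BUN/2.8
= 2·124 + 560/18 + 18/2.8
= 248 + 31.11 + 6.43
= 285.54 mOsm/kg ≈ 285.5 mOsm/kg
Osmolar gap = measured − calculated = 284 − 285.5 = -1.5 mOsm/kg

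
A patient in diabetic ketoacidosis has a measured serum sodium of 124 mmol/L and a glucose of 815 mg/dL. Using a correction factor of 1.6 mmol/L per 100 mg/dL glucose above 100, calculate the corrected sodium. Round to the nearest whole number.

Corrected Na = measured Na + 1.6 · (glucose − 100)/100
= 124 + 1.6 · (815 − 100)/100
= 124 + 11.4
= 135.4 mmol/L

135 mmol/L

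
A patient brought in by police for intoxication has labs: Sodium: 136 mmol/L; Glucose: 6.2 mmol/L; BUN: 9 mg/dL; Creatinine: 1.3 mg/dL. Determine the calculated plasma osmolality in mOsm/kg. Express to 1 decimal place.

281.4 mOsm/kg

Calculated osmolality = 2·Na + glucose + BUN/2.8
= 2·136 + 6.2 + 9/2.8
= 272 + 6.20 + 3.21
= 281.41 mOsm/kg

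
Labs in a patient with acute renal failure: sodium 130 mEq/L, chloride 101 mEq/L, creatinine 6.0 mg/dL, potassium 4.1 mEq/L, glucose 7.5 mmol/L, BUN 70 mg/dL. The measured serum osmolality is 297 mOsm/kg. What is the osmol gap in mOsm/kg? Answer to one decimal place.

Calculated osmolality = 2·Na + glucose + BUN/2.8
= 2·130 + 7.5 + 70/2.8
= 260 + 7.50 + 25
= 292.5 mOsm/kg ≈ 292.5 mOsm/kg
Osmolar gap = measured − calculated = 297 − 292.5 = 4.5 mOsm/kg

4.5 mOsm/kg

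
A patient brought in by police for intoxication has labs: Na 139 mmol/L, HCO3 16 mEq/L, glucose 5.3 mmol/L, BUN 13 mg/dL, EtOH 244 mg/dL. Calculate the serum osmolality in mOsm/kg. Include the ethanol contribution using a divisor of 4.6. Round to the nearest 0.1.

Calculated osmolality = 2·Na + glucose + BUN/2.8 + ethanol/4.6
= 2·139 + 5.3 + 13/2.8 + 244/4.6
= 278 + 5.30 + 4.64 + 53.04
= 340.98 mOsm/kg

341.0 mOsm/kg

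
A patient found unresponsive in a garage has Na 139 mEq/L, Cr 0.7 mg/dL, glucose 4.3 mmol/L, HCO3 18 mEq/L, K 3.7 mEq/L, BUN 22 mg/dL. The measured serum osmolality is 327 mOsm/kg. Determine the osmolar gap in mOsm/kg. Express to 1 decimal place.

36.8 mOsm/kg

Calculated osmolality = 2·Na + glucose + BUN/2.8
= 2·139 + 4.3 + 22/2.8
= 278 + 4.30 + 7.86
= 290.16 mOsm/kg ≈ 290.2 mOsm/kg
Osmolar gap = measured − calculated = 327 − 290.2 = 36.8 mOsm/kg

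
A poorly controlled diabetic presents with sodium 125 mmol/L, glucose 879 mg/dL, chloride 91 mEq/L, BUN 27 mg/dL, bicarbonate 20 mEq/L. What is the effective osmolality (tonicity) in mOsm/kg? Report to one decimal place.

298.8 mOsm/kg

Effective osmolality excludes urea (freely permeant across cell membranes):
2·Na + glucose/18
= 2·125 + 879/18
= 250 + 48.83
= 298.83 mOsm/kg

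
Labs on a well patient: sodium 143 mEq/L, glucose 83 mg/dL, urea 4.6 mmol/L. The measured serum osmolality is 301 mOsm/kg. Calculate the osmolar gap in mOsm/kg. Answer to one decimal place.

5.8 mOsm/kg

Calculated osmolality = 2·Na + glucose/18 + urea
= 2·143 + 83/18 + 4.6
= 286 + 4.61 + 4.60
= 295.21 mOsm/kg ≈ 295.2 mOsm/kg
Osmolar gap = measured − calculated = 301 − 295.2 = 5.8 mOsm/kg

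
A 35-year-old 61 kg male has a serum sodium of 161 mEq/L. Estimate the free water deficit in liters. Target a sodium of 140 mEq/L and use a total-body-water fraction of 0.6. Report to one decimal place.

TBW = 0.6 · 61 = 36.6 L
Free water deficit = TBW · (Na/140 − 1)
= 36.6 · (161/140 − 1)
= 36.6 · 0.15
= 5.49 L

5.5 L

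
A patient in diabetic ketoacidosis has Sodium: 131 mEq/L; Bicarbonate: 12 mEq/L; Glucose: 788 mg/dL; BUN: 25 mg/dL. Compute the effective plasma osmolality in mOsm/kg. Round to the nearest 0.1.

305.8 mOsm/kg

Effective osmolality excludes urea (freely permeant across cell membranes):
2·Na + glucose/18
= 2·131 + 788/18
= 262 + 43.78
= 305.78 mOsm/kg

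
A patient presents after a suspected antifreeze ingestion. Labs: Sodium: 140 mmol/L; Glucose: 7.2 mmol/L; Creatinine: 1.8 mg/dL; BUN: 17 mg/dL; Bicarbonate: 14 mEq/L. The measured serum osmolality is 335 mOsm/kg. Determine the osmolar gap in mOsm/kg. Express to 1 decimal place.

41.7 mOsm/kg

Calculated osmolality = 2·Na + glucose + BUN/2.8
= 2·140 + 7.2 + 17/2.8
= 280 + 7.20 + 6.07
= 293.27 mOsm/kg ≈ 293.3 mOsm/kg
Osmolar gap = measured − calculated = 335 − 293.3 = 41.7 mOsm/kg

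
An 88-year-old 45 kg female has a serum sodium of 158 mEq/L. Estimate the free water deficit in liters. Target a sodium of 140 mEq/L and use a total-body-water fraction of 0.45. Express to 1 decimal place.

TBW = 0.45 · 45 = 20.25 L
Free water deficit = TBW · (Na/140 − 1)
= 20.25 · (158/140 − 1)
= 20.25 · 0.1286
= 2.6 L

2.6 L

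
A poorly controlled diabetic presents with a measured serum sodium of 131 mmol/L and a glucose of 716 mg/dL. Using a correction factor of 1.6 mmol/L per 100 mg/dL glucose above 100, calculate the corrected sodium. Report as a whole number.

141 mmol/L

Corrected Na = measured Na + 1.6 · (glucose − 100)/100
= 131 + 1.6 · (716 − 100)/100
= 131 + 9.9
= 140.9 mmol/L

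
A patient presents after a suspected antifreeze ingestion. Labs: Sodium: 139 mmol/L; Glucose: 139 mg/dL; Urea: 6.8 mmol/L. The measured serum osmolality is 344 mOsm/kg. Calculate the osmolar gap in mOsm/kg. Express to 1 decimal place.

51.5 mOsm/kg

Calculated osmolality = 2·Na + glucose/18 + urea
= 2·139 + 139/18 + 6.8
= 278 + 7.72 + 6.80
= 292.52 mOsm/kg ≈ 292.5 mOsm/kg
Osmolar gap = measured − calculated = 344 − 292.5 = 51.5 mOsm/kg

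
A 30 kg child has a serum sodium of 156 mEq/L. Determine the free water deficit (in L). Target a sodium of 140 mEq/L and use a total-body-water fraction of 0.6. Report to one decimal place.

TBW = 0.6 · 30 = 18 L
Free water deficit = TBW · (Na/140 − 1)
= 18 · (156/140 − 1)
= 18 · 0.1143
= 2.06 L

2.1 L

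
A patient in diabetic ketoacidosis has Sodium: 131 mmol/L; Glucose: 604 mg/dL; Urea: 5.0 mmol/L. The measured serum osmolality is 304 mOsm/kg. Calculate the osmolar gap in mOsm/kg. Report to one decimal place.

Calculated osmolality = 2·Na + glucose/18 + urea
= 2·131 + 604/18 + 5
= 262 + 33.56 + 5
= 300.56 mOsm/kg ≈ 300.6 mOsm/kg
Osmolar gap = measured − calculated = 304 − 300.6 = 3.4 mOsm/kg

3.4 mOsm/kg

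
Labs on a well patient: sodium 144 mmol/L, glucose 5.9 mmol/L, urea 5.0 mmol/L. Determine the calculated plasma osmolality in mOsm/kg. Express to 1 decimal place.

Calculated osmolality = 2·Na + glucose + urea
= 2·144 + 5.9 + 5
= 288 + 5.90 + 5
= 298.9 mOsm/kg

298.9 mOsm/kg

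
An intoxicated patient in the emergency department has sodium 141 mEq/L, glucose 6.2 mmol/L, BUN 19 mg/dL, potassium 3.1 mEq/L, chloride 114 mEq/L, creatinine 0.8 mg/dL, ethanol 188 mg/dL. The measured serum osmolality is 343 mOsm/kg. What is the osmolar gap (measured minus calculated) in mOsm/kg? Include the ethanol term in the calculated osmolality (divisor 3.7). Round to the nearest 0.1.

-2.8 mOsm/kg

Calculated osmolality = 2·Na + glucose + BUN/2.8 + ethanol/3.7
= 2·141 + 6.2 + 19/2.8 + 188/3.7
= 282 + 6.20 + 6.79 + 50.81
= 345.8 mOsm/kg ≈ 345.8 mOsm/kg
Osmolar gap = measured − calculated = 343 − 345.8 = -2.8 mOsm/kg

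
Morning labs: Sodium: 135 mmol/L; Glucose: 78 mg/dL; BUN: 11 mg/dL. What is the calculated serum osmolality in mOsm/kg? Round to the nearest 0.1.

278.3 mOsm/kg

Calculated osmolality = 2·Na + glucose/18 + BUN/2.8
= 2·135 + 78/18 + 11/2.8
= 270 + 4.33 + 3.93
= 278.26 mOsm/kg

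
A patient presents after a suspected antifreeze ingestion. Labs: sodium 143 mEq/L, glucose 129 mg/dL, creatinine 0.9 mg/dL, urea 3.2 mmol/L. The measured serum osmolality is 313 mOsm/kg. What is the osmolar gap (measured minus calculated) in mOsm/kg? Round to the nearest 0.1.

Calculated osmolality = 2·Na + glucose/18 + urea
= 2·143 + 129/18 + 3.2
= 286 + 7.17 + 3.20
= 296.37 mOsm/kg ≈ 296.4 mOsm/kg
Osmolar gap = measured − calculated = 313 − 296.4 = 16.6 mOsm/kg

16.6 mOsm/kg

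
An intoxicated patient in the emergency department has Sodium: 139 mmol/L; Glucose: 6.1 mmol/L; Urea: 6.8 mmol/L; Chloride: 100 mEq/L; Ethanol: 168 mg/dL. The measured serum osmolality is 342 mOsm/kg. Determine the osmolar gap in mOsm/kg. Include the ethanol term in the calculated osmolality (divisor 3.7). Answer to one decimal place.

Calculated osmolality = 2·Na + glucose + urea + ethanol/3.7
= 2·139 + 6.1 + 6.8 + 168/3.7
= 278 + 6.10 + 6.80 + 45.41
= 336.31 mOsm/kg ≈ 336.3 mOsm/kg
Osmolar gap = measured − calculated = 342 − 336.3 = 5.7 mOsm/kg

5.7 mOsm/kg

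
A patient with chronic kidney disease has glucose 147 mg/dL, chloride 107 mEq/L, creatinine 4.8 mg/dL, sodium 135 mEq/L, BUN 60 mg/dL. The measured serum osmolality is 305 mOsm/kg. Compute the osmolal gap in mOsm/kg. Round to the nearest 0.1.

Calculated osmolality = 2·Na + glucose/18 + BUN/2.8
= 2·135 + 147/18 + 60/2.8
= 270 + 8.17 + 21.43
= 299.6 mOsm/kg ≈ 299.6 mOsm/kg
Osmolar gap = measured − calculated = 305 − 299.6 = 5.4 mOsm/kg

5.4 mOsm/kg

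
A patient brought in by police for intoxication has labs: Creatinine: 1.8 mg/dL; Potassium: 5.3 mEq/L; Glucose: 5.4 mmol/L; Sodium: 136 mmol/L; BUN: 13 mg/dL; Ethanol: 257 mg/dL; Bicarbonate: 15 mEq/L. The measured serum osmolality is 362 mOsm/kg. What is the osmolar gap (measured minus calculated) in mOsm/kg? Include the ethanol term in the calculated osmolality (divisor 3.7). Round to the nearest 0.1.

10.5 mOsm/kg

Calculated osmolality = 2·Na + glucose + BUN/2.8 + ethanol/3.7
= 2·136 + 5.4 + 13/2.8 + 257/3.7
= 272 + 5.40 + 4.64 + 69.46
= 351.5 mOsm/kg ≈ 351.5 mOsm/kg
Osmolar gap = measured − calculated = 362 − 351.5 = 10.5 mOsm/kg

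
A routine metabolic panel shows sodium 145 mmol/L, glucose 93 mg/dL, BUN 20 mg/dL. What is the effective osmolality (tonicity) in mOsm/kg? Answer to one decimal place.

Effective osmolality excludes urea (freely permeant across cell membranes):
2·Na + glucose/18
= 2·145 + 93/18
= 290 + 5.17
= 295.17 mOsm/kg

295.2 mOsm/kg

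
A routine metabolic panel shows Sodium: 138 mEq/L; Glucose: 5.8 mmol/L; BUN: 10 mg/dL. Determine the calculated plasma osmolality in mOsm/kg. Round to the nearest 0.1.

Calculated osmolality = 2·Na + glucose + BUN/2.8
= 2·138 + 5.8 + 10/2.8
= 276 + 5.80 + 3.57
= 285.37 mOsm/kg

285.4 mOsm/kg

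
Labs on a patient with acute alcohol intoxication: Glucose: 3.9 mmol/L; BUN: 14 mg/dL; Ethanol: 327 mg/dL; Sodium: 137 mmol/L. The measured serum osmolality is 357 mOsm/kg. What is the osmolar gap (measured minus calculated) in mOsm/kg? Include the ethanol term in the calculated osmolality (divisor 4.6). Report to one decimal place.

Calculated osmolality = 2·Na + glucose + BUN/2.8 + ethanol/4.6
= 2·137 + 3.9 + 14/2.8 + 327/4.6
= 274 + 3.90 + 5 + 71.09
= 353.99 mOsm/kg ≈ 354.0 mOsm/kg
Osmolar gap = measured − calculated = 357 − 354.0 = 3.0 mOsm/kg

3.0 mOsm/kg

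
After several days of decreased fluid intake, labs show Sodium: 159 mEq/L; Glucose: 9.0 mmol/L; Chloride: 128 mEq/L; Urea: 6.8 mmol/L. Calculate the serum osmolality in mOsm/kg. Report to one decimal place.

Calculated osmolality = 2·Na + glucose + urea
= 2·159 + 9 + 6.8
= 318 + 9 + 6.80
= 333.8 mOsm/kg

333.8 mOsm/kg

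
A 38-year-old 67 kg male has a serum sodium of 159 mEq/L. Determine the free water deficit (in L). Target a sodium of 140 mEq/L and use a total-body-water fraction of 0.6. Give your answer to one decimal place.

5.5 L

TBW = 0.6 · 67 = 40.2 L
Free water deficit = TBW · (Na/140 − 1)
= 40.2 · (159/140 − 1)
= 40.2 · 0.1357
= 5.46 L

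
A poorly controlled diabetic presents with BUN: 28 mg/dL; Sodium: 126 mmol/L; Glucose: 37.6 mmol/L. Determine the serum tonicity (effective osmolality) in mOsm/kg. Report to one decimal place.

Effective osmolality excludes urea (freely permeant across cell membranes):
2·Na + glucose
= 2·126 + 37.6
= 252 + 37.6
= 289.6 mOsm/kg

289.6 mOsm/kg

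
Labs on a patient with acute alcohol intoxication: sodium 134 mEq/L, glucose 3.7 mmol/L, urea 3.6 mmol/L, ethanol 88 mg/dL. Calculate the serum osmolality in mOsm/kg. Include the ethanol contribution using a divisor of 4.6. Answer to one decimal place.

294.4 mOsm/kg

Calculated osmolality = 2·Na + glucose + urea + ethanol/4.6
= 2·134 + 3.7 + 3.6 + 88/4.6
= 268 + 3.70 + 3.60 + 19.13
= 294.43 mOsm/kg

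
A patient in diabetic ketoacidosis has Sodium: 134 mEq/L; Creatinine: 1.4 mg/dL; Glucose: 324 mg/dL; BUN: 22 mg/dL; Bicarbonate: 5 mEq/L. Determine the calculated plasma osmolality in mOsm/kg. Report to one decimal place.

Calculated osmolality = 2·Na + glucose/18 + BUN/2.8
= 2·134 + 324/18 + 22/2.8
= 268 + 18 + 7.86
= 293.86 mOsm/kg

293.9 mOsm/kg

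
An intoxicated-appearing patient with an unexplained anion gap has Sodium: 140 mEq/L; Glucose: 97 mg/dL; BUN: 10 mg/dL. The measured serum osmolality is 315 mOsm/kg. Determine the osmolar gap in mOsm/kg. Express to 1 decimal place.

Calculated osmolality = 2·Na + glucose/18 + BUN/2.8
= 2·140 + 97/18 + 10/2.8
= 280 + 5.39 + 3.57
= 288.96 mOsm/kg ≈ 289.0 mOsm/kg
Osmolar gap = measured − calculated = 315 − 289.0 = 26.0 mOsm/kg

26.0 mOsm/kg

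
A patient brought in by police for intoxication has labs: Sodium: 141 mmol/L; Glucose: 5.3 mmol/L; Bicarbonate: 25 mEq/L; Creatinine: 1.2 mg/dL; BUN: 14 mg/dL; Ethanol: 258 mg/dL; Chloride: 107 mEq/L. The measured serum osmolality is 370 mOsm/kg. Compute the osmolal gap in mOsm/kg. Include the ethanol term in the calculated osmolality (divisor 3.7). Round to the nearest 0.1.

Calculated osmolality = 2·Na + glucose + BUN/2.8 + ethanol/3.7
= 2·141 + 5.3 + 14/2.8 + 258/3.7
= 282 + 5.30 + 5 + 69.73
= 362.03 mOsm/kg ≈ 362.0 mOsm/kg
Osmolar gap = measured − calculated = 370 − 362.0 = 8.0 mOsm/kg

8.0 mOsm/kg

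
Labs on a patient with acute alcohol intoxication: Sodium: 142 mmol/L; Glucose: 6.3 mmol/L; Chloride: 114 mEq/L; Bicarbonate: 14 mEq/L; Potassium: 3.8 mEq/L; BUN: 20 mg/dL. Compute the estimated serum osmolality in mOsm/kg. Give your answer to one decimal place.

297.4 mOsm/kg

Calculated osmolality = 2·Na + glucose + BUN/2.8
= 2·142 + 6.3 + 20/2.8
= 284 + 6.30 + 7.14
= 297.44 mOsm/kg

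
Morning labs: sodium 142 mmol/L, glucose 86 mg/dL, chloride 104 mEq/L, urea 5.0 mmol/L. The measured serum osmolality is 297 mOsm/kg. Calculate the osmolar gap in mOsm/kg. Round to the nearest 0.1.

3.2 mOsm/kg

Calculated osmolality = 2·Na + glucose/18 + urea
= 2·142 + 86/18 + 5
= 284 + 4.78 + 5
= 293.78 mOsm/kg ≈ 293.8 mOsm/kg
Osmolar gap = measured − calculated = 297 − 293.8 = 3.2 mOsm/kg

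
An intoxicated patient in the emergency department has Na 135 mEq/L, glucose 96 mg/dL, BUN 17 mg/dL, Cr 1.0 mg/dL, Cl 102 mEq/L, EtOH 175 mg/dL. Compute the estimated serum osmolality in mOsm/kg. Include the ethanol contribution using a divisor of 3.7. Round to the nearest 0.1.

Calculated osmolality = 2·Na + glucose/18 + BUN/2.8 + ethanol/3.7
= 2·135 + 96/18 + 17/2.8 + 175/3.7
= 270 + 5.33 + 6.07 + 47.30
= 328.7 mOsm/kg

328.7 mOsm/kg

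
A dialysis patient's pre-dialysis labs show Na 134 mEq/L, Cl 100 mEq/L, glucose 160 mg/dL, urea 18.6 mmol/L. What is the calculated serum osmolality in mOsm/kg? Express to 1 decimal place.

Calculated osmolality = 2·Na + glucose/18 + urea
= 2·134 + 160/18 + 18.6
= 268 + 8.89 + 18.60
= 295.49 mOsm/kg

295.5 mOsm/kg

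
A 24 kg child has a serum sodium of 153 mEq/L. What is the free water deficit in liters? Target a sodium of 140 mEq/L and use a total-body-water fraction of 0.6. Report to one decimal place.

1.3 L

TBW = 0.6 · 24 = 14.4 L
Free water deficit = TBW · (Na/140 − 1)
= 14.4 · (153/140 − 1)
= 14.4 · 0.0929
= 1.34 L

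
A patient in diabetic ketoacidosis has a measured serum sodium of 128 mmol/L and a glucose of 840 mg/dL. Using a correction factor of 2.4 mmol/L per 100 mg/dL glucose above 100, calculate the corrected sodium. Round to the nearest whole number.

Corrected Na = measured Na + 2.4 · (glucose − 100)/100
= 128 + 2.4 · (840 − 100)/100
= 128 + 17.8
= 145.8 mmol/L

146 mmol/L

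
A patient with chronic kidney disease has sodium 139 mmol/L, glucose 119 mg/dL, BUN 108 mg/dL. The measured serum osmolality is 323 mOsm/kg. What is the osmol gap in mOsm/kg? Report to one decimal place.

-0.2 mOsm/kg

Calculated osmolality = 2·Na + glucose/18 + BUN/2.8
= 2·139 + 119/18 + 108/2.8
= 278 + 6.61 + 38.57
= 323.18 mOsm/kg ≈ 323.2 mOsm/kg
Osmolar gap = measured − calculated = 323 − 323.2 = -0.2 mOsm/kg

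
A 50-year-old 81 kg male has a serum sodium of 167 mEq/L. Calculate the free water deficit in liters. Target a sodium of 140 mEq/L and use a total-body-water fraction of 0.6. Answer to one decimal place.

TBW = 0.6 · 81 = 48.6 L
Free water deficit = TBW · (Na/140 − 1)
= 48.6 · (167/140 − 1)
= 48.6 · 0.1929
= 9.37 L

9.4 L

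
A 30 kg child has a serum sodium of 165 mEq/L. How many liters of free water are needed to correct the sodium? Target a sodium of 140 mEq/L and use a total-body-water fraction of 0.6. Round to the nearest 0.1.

TBW = 0.6 · 30 = 18 L
Free water deficit = TBW · (Na/140 − 1)
= 18 · (165/140 − 1)
= 18 · 0.1786
= 3.21 L

3.2 L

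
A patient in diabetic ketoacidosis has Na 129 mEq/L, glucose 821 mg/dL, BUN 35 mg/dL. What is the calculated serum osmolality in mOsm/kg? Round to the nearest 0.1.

Calculated osmolality = 2·Na + glucose/18 + BUN/2.8
= 2·129 + 821/18 + 35/2.8
= 258 + 45.61 + 12.50
= 316.11 mOsm/kg

316.1 mOsm/kg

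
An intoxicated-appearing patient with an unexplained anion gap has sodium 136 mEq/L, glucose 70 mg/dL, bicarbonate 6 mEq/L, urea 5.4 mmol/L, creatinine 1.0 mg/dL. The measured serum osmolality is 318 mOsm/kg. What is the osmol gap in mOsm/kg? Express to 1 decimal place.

36.7 mOsm/kg

Calculated osmolality = 2·Na + glucose/18 + urea
= 2·136 + 70/18 + 5.4
= 272 + 3.89 + 5.40
= 281.29 mOsm/kg ≈ 281.3 mOsm/kg
Osmolar gap = measured − calculated = 318 − 281.3 = 36.7 mOsm/kg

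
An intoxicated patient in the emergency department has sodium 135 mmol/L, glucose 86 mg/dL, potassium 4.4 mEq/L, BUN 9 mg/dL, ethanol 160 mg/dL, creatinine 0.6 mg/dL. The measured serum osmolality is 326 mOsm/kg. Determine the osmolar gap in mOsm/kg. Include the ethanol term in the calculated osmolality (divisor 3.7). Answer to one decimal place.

Calculated osmolality = 2·Na + glucose/18 + BUN/2.8 + ethanol/3.7
= 2·135 + 86/18 + 9/2.8 + 160/3.7
= 270 + 4.78 + 3.21 + 43.24
= 321.23 mOsm/kg ≈ 321.2 mOsm/kg
Osmolar gap = measured − calculated = 326 − 321.2 = 4.8 mOsm/kg

4.8 mOsm/kg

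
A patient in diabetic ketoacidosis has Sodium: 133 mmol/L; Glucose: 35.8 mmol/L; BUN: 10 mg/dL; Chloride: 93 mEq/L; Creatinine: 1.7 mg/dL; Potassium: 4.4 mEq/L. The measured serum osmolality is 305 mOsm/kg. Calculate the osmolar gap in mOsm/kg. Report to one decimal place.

Calculated osmolality = 2·Na + glucose + BUN/2.8
= 2·133 + 35.8 + 10/2.8
= 266 + 35.80 + 3.57
= 305.37 mOsm/kg ≈ 305.4 mOsm/kg
Osmolar gap = measured − calculated = 305 − 305.4 = -0.4 mOsm/kg

-0.4 mOsm/kg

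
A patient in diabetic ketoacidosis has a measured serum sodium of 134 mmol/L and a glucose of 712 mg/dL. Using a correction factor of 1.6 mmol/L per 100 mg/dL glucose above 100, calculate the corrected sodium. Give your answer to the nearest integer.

Corrected Na = measured Na + 1.6 · (glucose − 100)/100
= 134 + 1.6 · (712 − 100)/100
= 134 + 9.8
= 143.8 mmol/L

144 mmol/L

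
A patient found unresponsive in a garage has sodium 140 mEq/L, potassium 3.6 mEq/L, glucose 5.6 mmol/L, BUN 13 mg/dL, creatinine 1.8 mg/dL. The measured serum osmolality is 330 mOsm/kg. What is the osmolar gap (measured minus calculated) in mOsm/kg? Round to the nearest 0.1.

39.8 mOsm/kg

Calculated osmolality = 2·Na + glucose + BUN/2.8
= 2·140 + 5.6 + 13/2.8
= 280 + 5.60 + 4.64
= 290.24 mOsm/kg ≈ 290.2 mOsm/kg
Osmolar gap = measured − calculated = 330 − 290.2 = 39.8 mOsm/kg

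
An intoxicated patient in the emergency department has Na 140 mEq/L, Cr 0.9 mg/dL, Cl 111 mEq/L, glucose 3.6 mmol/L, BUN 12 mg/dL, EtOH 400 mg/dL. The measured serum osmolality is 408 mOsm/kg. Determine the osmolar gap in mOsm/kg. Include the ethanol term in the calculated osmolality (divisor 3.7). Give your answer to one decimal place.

Calculated osmolality = 2·Na + glucose + BUN/2.8 + ethanol/3.7
= 2·140 + 3.6 + 12/2.8 + 400/3.7
= 280 + 3.60 + 4.29 + 108.11
= 396 mOsm/kg ≈ 396.0 mOsm/kg
Osmolar gap = measured − calculated = 408 − 396.0 = 12.0 mOsm/kg

12.0 mOsm/kg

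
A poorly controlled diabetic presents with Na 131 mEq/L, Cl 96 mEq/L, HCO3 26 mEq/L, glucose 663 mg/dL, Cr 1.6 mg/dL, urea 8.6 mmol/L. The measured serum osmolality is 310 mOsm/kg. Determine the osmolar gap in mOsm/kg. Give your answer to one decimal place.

Calculated osmolality = 2·Na + glucose/18 + urea
= 2·131 + 663/18 + 8.6
= 262 + 36.83 + 8.60
= 307.43 mOsm/kg ≈ 307.4 mOsm/kg
Osmolar gap = measured − calculated = 310 − 307.4 = 2.6 mOsm/kg

2.6 mOsm/kg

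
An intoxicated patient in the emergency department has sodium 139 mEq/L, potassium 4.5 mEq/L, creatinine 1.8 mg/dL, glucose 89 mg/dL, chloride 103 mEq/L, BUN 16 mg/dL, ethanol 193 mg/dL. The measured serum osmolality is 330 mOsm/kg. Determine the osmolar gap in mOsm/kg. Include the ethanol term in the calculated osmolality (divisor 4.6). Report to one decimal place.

Calculated osmolality = 2·Na + glucose/18 + BUN/2.8 + ethanol/4.6
= 2·139 + 89/18 + 16/2.8 + 193/4.6
= 278 + 4.94 + 5.71 + 41.96
= 330.61 mOsm/kg ≈ 330.6 mOsm/kg
Osmolar gap = measured − calculated = 330 − 330.6 = -0.6 mOsm/kg

-0.6 mOsm/kg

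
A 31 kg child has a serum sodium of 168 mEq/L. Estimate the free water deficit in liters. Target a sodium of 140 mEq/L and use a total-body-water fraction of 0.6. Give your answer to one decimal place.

TBW = 0.6 · 31 = 18.6 L
Free water deficit = TBW · (Na/140 − 1)
= 18.6 · (168/140 − 1)
= 18.6 · 0.2
= 3.72 L

3.7 L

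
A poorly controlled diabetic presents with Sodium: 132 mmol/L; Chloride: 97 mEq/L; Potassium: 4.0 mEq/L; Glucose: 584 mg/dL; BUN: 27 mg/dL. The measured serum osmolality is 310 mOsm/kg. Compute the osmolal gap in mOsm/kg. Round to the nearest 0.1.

Calculated osmolality = 2·Na + glucose/18 + BUN/2.8
= 2·132 + 584/18 + 27/2.8
= 264 + 32.44 + 9.64
= 306.08 mOsm/kg ≈ 306.1 mOsm/kg
Osmolar gap = measured − calculated = 310 − 306.1 = 3.9 mOsm/kg

3.9 mOsm/kg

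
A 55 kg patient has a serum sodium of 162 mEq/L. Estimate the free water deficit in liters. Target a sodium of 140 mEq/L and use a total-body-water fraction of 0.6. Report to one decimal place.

TBW = 0.6 · 55 = 33 L
Free water deficit = TBW · (Na/140 − 1)
= 33 · (162/140 − 1)
= 33 · 0.1571
= 5.18 L

5.2 L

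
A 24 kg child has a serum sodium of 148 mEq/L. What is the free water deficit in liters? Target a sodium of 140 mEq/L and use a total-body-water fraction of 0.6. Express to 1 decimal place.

TBW = 0.6 · 24 = 14.4 L
Free water deficit = TBW · (Na/140 − 1)
= 14.4 · (148/140 − 1)
= 14.4 · 0.0571
= 0.82 L

0.8 L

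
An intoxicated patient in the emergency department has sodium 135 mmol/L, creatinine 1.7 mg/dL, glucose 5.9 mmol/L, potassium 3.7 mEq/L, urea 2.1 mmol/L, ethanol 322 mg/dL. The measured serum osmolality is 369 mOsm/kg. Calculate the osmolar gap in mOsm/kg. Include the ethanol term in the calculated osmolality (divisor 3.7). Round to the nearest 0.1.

Calculated osmolality = 2·Na + glucose + urea + ethanol/3.7
= 2·135 + 5.9 + 2.1 + 322/3.7
= 270 + 5.90 + 2.10 + 87.03
= 365.03 mOsm/kg ≈ 365.0 mOsm/kg
Osmolar gap = measured − calculated = 369 − 365.0 = 4.0 mOsm/kg

4.0 mOsm/kg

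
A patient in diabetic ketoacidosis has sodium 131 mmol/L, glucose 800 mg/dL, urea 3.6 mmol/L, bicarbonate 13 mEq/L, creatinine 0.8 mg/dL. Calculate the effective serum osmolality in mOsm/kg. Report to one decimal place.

Effective osmolality excludes urea (freely permeant across cell membranes):
2·Na + glucose/18
= 2·131 + 800/18
= 262 + 44.44
= 306.44 mOsm/kg

306.4 mOsm/kg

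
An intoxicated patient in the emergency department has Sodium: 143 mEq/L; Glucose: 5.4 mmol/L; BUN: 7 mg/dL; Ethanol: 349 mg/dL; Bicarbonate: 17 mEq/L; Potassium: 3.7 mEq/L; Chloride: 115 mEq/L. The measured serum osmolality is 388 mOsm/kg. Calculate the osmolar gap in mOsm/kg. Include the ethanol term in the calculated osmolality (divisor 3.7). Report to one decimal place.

-0.2 mOsm/kg

Calculated osmolality = 2·Na + glucose + BUN/2.8 + ethanol/3.7
= 2·143 + 5.4 + 7/2.8 + 349/3.7
= 286 + 5.40 + 2.50 + 94.32
= 388.22 mOsm/kg ≈ 388.2 mOsm/kg
Osmolar gap = measured − calculated = 388 − 388.2 = -0.2 mOsm/kg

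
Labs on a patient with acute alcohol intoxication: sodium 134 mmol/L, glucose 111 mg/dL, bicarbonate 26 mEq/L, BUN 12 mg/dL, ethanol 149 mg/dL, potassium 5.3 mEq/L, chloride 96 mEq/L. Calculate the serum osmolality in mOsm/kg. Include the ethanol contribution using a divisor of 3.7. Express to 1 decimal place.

Calculated osmolality = 2·Na + glucose/18 + BUN/2.8 + ethanol/3.7
= 2·134 + 111/18 + 12/2.8 + 149/3.7
= 268 + 6.17 + 4.29 + 40.27
= 318.73 mOsm/kg

318.7 mOsm/kg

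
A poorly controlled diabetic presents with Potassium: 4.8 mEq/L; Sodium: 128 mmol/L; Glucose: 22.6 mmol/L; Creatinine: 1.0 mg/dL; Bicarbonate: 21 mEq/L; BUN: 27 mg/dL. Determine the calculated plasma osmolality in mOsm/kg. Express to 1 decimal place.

Calculated osmolality = 2·Na + glucose + BUN/2.8
= 2·128 + 22.6 + 27/2.8
= 256 + 22.60 + 9.64
= 288.24 mOsm/kg

288.2 mOsm/kg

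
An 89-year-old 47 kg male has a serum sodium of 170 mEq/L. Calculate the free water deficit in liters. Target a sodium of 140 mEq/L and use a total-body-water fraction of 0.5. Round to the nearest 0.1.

TBW = 0.5 · 47 = 23.5 L
Free water deficit = TBW · (Na/140 − 1)
= 23.5 · (170/140 − 1)
= 23.5 · 0.2143
= 5.04 L

5.0 L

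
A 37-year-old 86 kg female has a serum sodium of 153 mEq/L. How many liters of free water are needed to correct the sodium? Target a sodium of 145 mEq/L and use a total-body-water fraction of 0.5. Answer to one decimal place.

TBW = 0.5 · 86 = 43 L
Free water deficit = TBW · (Na/145 − 1)
= 43 · (153/145 − 1)
= 43 · 0.0552
= 2.37 L

2.4 L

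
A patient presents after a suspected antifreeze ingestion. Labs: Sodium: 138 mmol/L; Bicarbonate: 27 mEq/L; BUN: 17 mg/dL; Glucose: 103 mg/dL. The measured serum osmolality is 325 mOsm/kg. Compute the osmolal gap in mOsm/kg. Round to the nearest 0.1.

37.2 mOsm/kg

Calculated osmolality = 2·Na + glucose/18 + BUN/2.8
= 2·138 + 103/18 + 17/2.8
= 276 + 5.72 + 6.07
= 287.79 mOsm/kg ≈ 287.8 mOsm/kg
Osmolar gap = measured − calculated = 325 − 287.8 = 37.2 mOsm/kg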